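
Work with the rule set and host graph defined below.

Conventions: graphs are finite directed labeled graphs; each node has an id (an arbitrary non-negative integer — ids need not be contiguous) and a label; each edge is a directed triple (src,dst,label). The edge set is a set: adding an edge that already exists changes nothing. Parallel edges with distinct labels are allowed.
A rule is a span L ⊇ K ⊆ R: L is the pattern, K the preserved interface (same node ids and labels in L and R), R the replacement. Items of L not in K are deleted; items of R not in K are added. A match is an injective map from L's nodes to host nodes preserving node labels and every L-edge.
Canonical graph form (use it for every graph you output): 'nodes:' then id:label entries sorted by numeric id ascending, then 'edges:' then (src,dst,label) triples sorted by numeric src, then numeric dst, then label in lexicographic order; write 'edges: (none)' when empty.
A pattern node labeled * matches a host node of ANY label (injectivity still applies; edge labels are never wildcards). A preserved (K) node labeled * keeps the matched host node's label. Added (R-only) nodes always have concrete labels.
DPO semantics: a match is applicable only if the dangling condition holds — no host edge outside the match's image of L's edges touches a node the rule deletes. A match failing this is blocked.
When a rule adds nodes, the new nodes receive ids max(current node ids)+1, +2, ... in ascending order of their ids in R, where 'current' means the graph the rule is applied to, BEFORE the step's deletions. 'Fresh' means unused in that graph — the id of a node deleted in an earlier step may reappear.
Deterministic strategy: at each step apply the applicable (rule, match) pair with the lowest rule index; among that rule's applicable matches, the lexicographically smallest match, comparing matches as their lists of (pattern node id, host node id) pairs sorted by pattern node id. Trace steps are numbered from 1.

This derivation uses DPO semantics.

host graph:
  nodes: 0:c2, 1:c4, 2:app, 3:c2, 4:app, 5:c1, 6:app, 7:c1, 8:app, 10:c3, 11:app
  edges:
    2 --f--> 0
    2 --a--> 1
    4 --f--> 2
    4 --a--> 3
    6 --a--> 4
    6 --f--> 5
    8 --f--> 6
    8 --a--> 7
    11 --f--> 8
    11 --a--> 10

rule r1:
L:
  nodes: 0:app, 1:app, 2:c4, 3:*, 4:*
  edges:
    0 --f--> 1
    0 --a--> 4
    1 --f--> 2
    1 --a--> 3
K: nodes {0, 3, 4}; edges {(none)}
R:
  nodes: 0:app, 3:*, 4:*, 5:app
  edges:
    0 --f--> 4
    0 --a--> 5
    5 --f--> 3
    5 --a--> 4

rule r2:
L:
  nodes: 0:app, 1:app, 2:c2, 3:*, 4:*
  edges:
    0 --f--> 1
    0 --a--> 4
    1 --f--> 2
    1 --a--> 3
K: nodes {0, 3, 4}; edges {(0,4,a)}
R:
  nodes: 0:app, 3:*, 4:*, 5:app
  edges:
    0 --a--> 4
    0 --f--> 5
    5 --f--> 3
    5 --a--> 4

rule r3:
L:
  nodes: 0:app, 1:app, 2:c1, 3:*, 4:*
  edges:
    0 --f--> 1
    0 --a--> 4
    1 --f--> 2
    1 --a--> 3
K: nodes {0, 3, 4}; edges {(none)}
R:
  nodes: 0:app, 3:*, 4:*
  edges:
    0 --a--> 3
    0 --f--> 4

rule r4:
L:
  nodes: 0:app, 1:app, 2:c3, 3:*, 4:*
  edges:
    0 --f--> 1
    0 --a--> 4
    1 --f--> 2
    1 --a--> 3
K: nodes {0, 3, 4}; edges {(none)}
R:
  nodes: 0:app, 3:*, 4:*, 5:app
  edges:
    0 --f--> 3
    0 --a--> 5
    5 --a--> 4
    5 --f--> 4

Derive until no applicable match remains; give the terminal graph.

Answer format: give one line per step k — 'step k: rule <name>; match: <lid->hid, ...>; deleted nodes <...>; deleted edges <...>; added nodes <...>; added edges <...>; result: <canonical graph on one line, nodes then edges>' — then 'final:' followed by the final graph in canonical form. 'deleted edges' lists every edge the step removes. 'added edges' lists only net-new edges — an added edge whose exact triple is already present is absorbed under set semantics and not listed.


step 1: rule r2; match: 0->4, 1->2, 2->0, 3->1, 4->3; deleted nodes 0, 2; deleted edges (2,0,f); (2,1,a); (4,2,f); added nodes 12; added edges (4,12,f); (12,1,f); (12,3,a); result: nodes: 1:c4, 3:c2, 4:app, 5:c1, 6:app, 7:c1, 8:app, 10:c3, 11:app, 12:app edges: (4,3,a); (4,12,f); (6,4,a); (6,5,f); (8,6,f); (8,7,a); (11,8,f); (11,10,a); (12,1,f); (12,3,a)
step 2: rule r3; match: 0->8, 1->6, 2->5, 3->4, 4->7; deleted nodes 5, 6; deleted edges (6,4,a); (6,5,f); (8,6,f); (8,7,a); added nodes (none); added edges (8,4,a); (8,7,f); result: nodes: 1:c4, 3:c2, 4:app, 7:c1, 8:app, 10:c3, 11:app, 12:app edges: (4,3,a); (4,12,f); (8,4,a); (8,7,f); (11,8,f); (11,10,a); (12,1,f); (12,3,a)
step 3: rule r3; match: 0->11, 1->8, 2->7, 3->4, 4->10; deleted nodes 7, 8; deleted edges (8,4,a); (8,7,f); (11,8,f); (11,10,a); added nodes (none); added edges (11,4,a); (11,10,f); result: nodes: 1:c4, 3:c2, 4:app, 10:c3, 11:app, 12:app edges: (4,3,a); (4,12,f); (11,4,a); (11,10,f); (12,1,f); (12,3,a)
final:
nodes: 1:c4, 3:c2, 4:app, 10:c3, 11:app, 12:app
edges: (4,3,a); (4,12,f); (11,4,a); (11,10,f); (12,1,f); (12,3,a)


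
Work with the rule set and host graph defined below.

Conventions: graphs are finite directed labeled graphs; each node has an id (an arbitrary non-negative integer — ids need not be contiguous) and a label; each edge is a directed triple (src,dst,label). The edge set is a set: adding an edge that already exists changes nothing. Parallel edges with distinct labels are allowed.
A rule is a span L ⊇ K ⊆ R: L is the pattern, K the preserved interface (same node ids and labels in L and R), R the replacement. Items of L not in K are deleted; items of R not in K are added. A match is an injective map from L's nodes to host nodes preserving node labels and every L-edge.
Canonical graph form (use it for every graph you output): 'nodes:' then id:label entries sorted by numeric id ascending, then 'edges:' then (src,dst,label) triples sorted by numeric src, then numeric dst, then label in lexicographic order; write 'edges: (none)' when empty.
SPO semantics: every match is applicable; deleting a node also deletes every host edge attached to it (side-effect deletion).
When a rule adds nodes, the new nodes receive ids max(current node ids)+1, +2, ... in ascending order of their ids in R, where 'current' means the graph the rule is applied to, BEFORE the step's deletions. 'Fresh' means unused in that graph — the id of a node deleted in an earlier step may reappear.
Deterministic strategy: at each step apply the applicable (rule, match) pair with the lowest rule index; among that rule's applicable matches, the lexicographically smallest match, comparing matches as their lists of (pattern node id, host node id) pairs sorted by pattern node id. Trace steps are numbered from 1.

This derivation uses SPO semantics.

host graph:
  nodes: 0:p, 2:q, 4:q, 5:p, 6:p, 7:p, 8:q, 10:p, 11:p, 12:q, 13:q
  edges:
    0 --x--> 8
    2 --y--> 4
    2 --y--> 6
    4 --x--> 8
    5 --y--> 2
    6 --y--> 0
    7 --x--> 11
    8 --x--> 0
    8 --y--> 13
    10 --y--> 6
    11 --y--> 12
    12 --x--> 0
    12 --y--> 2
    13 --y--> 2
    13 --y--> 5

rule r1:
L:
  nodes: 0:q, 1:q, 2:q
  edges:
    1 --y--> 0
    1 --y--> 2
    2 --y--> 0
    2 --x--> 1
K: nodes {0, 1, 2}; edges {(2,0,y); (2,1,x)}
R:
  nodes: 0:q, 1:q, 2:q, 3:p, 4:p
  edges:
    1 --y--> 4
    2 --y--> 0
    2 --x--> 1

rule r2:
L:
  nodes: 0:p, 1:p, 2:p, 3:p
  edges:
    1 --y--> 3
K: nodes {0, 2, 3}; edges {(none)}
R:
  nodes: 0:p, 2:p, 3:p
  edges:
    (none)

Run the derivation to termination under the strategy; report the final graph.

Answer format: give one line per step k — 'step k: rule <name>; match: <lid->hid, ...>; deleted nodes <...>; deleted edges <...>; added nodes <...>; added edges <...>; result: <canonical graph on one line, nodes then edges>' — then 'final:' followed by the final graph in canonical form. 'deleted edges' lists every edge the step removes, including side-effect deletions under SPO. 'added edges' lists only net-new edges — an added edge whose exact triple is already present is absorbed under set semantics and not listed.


step 1: rule r2; match: 0->0, 1->10, 2->5, 3->6; deleted nodes 10; deleted edges (10,6,y); added nodes (none); added edges (none); result: nodes: 0:p, 2:q, 4:q, 5:p, 6:p, 7:p, 8:q, 11:p, 12:q, 13:q edges: (0,8,x); (2,4,y); (2,6,y); (4,8,x); (5,2,y); (6,0,y); (7,11,x); (8,0,x); (8,13,y); (11,12,y); (12,0,x); (12,2,y); (13,2,y); (13,5,y)
step 2: rule r2; match: 0->5, 1->6, 2->7, 3->0; deleted nodes 6; deleted edges (2,6,y); (6,0,y); added nodes (none); added edges (none); result: nodes: 0:p, 2:q, 4:q, 5:p, 7:p, 8:q, 11:p, 12:q, 13:q edges: (0,8,x); (2,4,y); (4,8,x); (5,2,y); (7,11,x); (8,0,x); (8,13,y); (11,12,y); (12,0,x); (12,2,y); (13,2,y); (13,5,y)
final:
nodes: 0:p, 2:q, 4:q, 5:p, 7:p, 8:q, 11:p, 12:q, 13:q
edges: (0,8,x); (2,4,y); (4,8,x); (5,2,y); (7,11,x); (8,0,x); (8,13,y); (11,12,y); (12,0,x); (12,2,y); (13,2,y); (13,5,y)


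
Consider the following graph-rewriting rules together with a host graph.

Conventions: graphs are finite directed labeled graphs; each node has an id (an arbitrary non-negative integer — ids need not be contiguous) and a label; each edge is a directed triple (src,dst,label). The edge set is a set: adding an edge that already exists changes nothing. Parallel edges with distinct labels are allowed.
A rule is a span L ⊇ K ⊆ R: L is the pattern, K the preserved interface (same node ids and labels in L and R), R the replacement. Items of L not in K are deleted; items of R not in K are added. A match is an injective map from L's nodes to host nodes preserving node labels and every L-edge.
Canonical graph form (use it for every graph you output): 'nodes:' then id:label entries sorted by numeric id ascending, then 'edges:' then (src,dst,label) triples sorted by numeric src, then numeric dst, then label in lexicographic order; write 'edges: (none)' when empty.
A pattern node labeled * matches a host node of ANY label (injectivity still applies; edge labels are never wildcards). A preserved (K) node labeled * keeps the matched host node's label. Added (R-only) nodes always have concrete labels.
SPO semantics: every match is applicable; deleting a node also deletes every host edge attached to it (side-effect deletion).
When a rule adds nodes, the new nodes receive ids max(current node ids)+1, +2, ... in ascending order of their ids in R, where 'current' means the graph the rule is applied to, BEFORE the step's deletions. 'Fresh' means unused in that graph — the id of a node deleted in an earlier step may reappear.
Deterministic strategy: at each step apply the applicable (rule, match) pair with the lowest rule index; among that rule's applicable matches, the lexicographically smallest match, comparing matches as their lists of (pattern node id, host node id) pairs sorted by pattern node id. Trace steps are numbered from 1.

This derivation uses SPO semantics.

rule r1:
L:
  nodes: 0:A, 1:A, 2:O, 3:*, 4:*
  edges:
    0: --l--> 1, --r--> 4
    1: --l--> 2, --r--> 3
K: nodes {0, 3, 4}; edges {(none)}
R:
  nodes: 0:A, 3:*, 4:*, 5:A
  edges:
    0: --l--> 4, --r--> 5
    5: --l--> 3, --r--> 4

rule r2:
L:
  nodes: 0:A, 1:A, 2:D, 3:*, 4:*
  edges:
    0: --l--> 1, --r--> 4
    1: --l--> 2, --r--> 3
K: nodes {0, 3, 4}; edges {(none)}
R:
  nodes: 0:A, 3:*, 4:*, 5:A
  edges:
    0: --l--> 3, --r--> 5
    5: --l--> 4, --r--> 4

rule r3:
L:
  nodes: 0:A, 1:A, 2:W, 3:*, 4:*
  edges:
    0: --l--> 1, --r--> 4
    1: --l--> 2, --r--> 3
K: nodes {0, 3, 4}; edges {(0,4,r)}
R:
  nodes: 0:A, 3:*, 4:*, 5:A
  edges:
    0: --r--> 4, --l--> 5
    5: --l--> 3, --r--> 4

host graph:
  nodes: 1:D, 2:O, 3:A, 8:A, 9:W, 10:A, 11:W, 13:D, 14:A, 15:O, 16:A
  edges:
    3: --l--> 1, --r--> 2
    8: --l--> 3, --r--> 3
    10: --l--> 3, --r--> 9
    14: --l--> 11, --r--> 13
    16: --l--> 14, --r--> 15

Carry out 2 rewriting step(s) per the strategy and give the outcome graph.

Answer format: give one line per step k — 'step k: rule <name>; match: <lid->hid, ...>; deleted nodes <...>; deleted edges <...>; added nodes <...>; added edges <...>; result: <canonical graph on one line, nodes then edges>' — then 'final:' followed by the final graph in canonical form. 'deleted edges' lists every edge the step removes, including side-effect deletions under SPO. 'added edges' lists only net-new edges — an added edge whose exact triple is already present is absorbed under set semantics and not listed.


step 1: rule r2; match: 0->10, 1->3, 2->1, 3->2, 4->9; deleted nodes 1, 3; deleted edges (3,1,l); (3,2,r); (8,3,l); (8,3,r); (10,3,l); (10,9,r); added nodes 17; added edges (10,2,l); (10,17,r); (17,9,l); (17,9,r); result: nodes: 2:O, 8:A, 9:W, 10:A, 11:W, 13:D, 14:A, 15:O, 16:A, 17:A edges: (10,2,l); (10,17,r); (14,11,l); (14,13,r); (16,14,l); (16,15,r); (17,9,l); (17,9,r)
step 2: rule r3; match: 0->16, 1->14, 2->11, 3->13, 4->15; deleted nodes 11, 14; deleted edges (14,11,l); (14,13,r); (16,14,l); added nodes 18; added edges (16,18,l); (18,13,l); (18,15,r); result: nodes: 2:O, 8:A, 9:W, 10:A, 13:D, 15:O, 16:A, 17:A, 18:A edges: (10,2,l); (10,17,r); (16,15,r); (16,18,l); (17,9,l); (17,9,r); (18,13,l); (18,15,r)
final:
nodes: 2:O, 8:A, 9:W, 10:A, 13:D, 15:O, 16:A, 17:A, 18:A
edges: (10,2,l); (10,17,r); (16,15,r); (16,18,l); (17,9,l); (17,9,r); (18,13,l); (18,15,r)


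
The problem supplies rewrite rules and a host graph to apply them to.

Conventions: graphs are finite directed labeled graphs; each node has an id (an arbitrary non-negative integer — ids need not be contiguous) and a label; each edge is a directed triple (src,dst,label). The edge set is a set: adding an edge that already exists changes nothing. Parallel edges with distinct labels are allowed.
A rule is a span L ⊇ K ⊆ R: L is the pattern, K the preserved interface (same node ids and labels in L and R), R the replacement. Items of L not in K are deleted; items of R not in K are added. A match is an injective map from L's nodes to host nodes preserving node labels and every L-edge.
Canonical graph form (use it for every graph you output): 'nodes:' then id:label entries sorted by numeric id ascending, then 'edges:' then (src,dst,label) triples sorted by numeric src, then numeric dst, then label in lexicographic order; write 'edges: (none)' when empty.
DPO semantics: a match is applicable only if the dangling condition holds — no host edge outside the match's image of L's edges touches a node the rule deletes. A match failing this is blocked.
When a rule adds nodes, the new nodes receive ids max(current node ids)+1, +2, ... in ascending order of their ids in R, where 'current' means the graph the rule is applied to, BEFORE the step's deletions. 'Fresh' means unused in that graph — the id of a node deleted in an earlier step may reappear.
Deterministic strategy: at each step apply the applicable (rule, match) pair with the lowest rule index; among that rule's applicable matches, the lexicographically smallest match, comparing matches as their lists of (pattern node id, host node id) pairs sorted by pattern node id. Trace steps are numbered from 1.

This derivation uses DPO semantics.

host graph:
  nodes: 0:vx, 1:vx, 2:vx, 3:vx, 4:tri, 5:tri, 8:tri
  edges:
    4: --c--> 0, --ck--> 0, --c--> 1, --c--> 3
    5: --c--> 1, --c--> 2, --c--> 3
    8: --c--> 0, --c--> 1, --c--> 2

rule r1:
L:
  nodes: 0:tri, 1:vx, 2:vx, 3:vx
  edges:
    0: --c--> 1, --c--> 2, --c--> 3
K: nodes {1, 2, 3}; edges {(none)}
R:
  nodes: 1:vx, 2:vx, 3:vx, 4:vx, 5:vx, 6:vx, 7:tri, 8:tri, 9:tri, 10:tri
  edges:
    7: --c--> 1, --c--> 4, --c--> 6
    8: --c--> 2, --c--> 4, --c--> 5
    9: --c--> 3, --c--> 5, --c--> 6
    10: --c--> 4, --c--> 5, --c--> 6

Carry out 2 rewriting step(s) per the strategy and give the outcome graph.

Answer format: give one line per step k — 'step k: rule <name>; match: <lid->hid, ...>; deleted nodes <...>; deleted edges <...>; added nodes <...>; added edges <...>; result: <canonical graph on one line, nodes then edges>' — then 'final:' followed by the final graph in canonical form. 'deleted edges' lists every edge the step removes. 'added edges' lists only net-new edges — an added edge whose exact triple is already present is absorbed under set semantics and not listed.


step 1: rule r1; match: 0->5, 1->1, 2->2, 3->3; deleted nodes 5; deleted edges (5,1,c); (5,2,c); (5,3,c); added nodes 9, 10, 11, 12, 13, 14, 15; added edges (12,1,c); (12,9,c); (12,11,c); (13,2,c); (13,9,c); (13,10,c); (14,3,c); (14,10,c); (14,11,c); (15,9,c); (15,10,c); (15,11,c); result: nodes: 0:vx, 1:vx, 2:vx, 3:vx, 4:tri, 8:tri, 9:vx, 10:vx, 11:vx, 12:tri, 13:tri, 14:tri, 15:tri edges: (4,0,c); (4,0,ck); (4,1,c); (4,3,c); (8,0,c); (8,1,c); (8,2,c); (12,1,c); (12,9,c); (12,11,c); (13,2,c); (13,9,c); (13,10,c); (14,3,c); (14,10,c); (14,11,c); (15,9,c); (15,10,c); (15,11,c)
step 2: rule r1; match: 0->8, 1->0, 2->1, 3->2; deleted nodes 8; deleted edges (8,0,c); (8,1,c); (8,2,c); added nodes 16, 17, 18, 19, 20, 21, 22; added edges (19,0,c); (19,16,c); (19,18,c); (20,1,c); (20,16,c); (20,17,c); (21,2,c); (21,17,c); (21,18,c); (22,16,c); (22,17,c); (22,18,c); result: nodes: 0:vx, 1:vx, 2:vx, 3:vx, 4:tri, 9:vx, 10:vx, 11:vx, 12:tri, 13:tri, 14:tri, 15:tri, 16:vx, 17:vx, 18:vx, 19:tri, 20:tri, 21:tri, 22:tri edges: (4,0,c); (4,0,ck); (4,1,c); (4,3,c); (12,1,c); (12,9,c); (12,11,c); (13,2,c); (13,9,c); (13,10,c); (14,3,c); (14,10,c); (14,11,c); (15,9,c); (15,10,c); (15,11,c); (19,0,c); (19,16,c); (19,18,c); (20,1,c); (20,16,c); (20,17,c); (21,2,c); (21,17,c); (21,18,c); (22,16,c); (22,17,c); (22,18,c)
final:
nodes: 0:vx, 1:vx, 2:vx, 3:vx, 4:tri, 9:vx, 10:vx, 11:vx, 12:tri, 13:tri, 14:tri, 15:tri, 16:vx, 17:vx, 18:vx, 19:tri, 20:tri, 21:tri, 22:tri
edges: (4,0,c); (4,0,ck); (4,1,c); (4,3,c); (12,1,c); (12,9,c); (12,11,c); (13,2,c); (13,9,c); (13,10,c); (14,3,c); (14,10,c); (14,11,c); (15,9,c); (15,10,c); (15,11,c); (19,0,c); (19,16,c); (19,18,c); (20,1,c); (20,16,c); (20,17,c); (21,2,c); (21,17,c); (21,18,c); (22,16,c); (22,17,c); (22,18,c)


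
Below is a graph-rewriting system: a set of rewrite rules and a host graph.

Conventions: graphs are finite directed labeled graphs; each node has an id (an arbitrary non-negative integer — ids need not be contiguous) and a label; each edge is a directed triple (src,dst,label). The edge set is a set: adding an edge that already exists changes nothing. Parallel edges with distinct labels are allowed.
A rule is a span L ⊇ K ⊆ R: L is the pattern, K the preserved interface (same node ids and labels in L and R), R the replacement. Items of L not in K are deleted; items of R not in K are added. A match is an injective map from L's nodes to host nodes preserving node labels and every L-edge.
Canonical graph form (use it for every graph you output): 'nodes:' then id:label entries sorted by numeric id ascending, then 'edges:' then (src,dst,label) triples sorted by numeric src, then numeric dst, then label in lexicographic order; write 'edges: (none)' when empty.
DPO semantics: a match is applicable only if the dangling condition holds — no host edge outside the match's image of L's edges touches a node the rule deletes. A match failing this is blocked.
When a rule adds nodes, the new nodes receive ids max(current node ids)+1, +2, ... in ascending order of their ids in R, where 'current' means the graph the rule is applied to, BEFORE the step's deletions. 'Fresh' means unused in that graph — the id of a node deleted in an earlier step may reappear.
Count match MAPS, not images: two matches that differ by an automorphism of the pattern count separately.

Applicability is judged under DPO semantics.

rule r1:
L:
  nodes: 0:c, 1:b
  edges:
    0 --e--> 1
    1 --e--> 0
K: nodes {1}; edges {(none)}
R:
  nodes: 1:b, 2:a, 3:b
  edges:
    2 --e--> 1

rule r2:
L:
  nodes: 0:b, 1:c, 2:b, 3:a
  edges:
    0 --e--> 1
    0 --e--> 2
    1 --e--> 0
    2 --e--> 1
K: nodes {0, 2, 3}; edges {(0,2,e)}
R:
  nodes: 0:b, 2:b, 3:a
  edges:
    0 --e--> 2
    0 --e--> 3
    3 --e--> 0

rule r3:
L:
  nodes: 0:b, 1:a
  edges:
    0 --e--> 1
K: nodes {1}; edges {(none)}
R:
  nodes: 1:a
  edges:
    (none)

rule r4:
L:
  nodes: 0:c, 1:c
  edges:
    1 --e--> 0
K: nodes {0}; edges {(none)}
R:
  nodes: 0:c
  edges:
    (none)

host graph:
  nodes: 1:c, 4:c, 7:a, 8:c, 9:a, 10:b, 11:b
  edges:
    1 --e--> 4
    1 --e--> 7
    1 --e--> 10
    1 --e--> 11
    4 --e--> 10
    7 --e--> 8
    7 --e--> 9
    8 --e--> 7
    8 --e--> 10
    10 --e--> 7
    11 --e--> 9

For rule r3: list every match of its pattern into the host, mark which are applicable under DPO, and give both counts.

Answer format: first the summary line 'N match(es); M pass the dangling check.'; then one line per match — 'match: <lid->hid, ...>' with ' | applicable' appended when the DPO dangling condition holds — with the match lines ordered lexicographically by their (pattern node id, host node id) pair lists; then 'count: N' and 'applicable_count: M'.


2 match(es); 0 pass the dangling check.
match: 0->10, 1->7
match: 0->11, 1->9
count: 2
applicable_count: 0


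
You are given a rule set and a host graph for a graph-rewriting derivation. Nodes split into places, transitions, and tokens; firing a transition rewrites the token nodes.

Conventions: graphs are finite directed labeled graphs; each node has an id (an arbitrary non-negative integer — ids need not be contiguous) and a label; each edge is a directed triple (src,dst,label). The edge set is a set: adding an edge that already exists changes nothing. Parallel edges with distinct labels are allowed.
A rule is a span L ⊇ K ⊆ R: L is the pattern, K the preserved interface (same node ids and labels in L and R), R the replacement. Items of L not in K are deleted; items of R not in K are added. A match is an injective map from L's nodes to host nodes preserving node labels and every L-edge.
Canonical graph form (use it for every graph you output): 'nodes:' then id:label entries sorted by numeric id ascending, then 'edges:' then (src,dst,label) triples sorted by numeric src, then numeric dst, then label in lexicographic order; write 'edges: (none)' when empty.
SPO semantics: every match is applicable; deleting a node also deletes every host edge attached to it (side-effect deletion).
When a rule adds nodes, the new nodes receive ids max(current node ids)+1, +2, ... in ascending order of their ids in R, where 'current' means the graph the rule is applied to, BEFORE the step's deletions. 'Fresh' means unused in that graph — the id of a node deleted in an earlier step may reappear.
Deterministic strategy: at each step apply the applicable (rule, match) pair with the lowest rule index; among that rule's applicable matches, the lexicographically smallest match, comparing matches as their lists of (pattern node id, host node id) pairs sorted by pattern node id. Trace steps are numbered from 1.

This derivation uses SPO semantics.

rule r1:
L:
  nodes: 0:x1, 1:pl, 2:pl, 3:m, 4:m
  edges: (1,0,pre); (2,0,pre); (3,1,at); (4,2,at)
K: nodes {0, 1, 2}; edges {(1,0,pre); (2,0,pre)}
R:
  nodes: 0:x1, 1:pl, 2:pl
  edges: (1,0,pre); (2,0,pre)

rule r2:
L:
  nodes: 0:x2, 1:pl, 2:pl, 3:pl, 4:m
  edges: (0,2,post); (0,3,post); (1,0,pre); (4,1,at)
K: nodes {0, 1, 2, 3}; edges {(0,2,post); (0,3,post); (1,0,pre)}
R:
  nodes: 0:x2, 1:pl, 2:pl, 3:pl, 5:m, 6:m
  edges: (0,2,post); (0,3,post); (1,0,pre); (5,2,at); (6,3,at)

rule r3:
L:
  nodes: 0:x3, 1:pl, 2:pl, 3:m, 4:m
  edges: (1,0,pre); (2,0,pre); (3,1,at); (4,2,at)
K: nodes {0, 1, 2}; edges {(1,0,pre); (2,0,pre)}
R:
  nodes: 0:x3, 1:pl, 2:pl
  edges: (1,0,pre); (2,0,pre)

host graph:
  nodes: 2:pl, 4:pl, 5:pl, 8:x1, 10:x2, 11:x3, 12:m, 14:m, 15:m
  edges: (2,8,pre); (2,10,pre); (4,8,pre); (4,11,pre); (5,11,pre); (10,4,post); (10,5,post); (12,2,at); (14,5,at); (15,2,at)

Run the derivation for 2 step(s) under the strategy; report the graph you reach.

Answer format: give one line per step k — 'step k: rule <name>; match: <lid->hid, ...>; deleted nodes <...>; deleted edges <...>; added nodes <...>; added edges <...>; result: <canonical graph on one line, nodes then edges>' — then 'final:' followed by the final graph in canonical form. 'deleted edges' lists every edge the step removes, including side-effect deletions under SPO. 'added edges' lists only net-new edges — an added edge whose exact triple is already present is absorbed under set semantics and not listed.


step 1: rule r2; match: 0->10, 1->2, 2->4, 3->5, 4->12; deleted nodes 12; deleted edges (12,2,at); added nodes 16, 17; added edges (16,4,at); (17,5,at); result: nodes: 2:pl, 4:pl, 5:pl, 8:x1, 10:x2, 11:x3, 14:m, 15:m, 16:m, 17:m edges: (2,8,pre); (2,10,pre); (4,8,pre); (4,11,pre); (5,11,pre); (10,4,post); (10,5,post); (14,5,at); (15,2,at); (16,4,at); (17,5,at)
step 2: rule r1; match: 0->8, 1->2, 2->4, 3->15, 4->16; deleted nodes 15, 16; deleted edges (15,2,at); (16,4,at); added nodes (none); added edges (none); result: nodes: 2:pl, 4:pl, 5:pl, 8:x1, 10:x2, 11:x3, 14:m, 17:m edges: (2,8,pre); (2,10,pre); (4,8,pre); (4,11,pre); (5,11,pre); (10,4,post); (10,5,post); (14,5,at); (17,5,at)
final:
nodes: 2:pl, 4:pl, 5:pl, 8:x1, 10:x2, 11:x3, 14:m, 17:m
edges: (2,8,pre); (2,10,pre); (4,8,pre); (4,11,pre); (5,11,pre); (10,4,post); (10,5,post); (14,5,at); (17,5,at)


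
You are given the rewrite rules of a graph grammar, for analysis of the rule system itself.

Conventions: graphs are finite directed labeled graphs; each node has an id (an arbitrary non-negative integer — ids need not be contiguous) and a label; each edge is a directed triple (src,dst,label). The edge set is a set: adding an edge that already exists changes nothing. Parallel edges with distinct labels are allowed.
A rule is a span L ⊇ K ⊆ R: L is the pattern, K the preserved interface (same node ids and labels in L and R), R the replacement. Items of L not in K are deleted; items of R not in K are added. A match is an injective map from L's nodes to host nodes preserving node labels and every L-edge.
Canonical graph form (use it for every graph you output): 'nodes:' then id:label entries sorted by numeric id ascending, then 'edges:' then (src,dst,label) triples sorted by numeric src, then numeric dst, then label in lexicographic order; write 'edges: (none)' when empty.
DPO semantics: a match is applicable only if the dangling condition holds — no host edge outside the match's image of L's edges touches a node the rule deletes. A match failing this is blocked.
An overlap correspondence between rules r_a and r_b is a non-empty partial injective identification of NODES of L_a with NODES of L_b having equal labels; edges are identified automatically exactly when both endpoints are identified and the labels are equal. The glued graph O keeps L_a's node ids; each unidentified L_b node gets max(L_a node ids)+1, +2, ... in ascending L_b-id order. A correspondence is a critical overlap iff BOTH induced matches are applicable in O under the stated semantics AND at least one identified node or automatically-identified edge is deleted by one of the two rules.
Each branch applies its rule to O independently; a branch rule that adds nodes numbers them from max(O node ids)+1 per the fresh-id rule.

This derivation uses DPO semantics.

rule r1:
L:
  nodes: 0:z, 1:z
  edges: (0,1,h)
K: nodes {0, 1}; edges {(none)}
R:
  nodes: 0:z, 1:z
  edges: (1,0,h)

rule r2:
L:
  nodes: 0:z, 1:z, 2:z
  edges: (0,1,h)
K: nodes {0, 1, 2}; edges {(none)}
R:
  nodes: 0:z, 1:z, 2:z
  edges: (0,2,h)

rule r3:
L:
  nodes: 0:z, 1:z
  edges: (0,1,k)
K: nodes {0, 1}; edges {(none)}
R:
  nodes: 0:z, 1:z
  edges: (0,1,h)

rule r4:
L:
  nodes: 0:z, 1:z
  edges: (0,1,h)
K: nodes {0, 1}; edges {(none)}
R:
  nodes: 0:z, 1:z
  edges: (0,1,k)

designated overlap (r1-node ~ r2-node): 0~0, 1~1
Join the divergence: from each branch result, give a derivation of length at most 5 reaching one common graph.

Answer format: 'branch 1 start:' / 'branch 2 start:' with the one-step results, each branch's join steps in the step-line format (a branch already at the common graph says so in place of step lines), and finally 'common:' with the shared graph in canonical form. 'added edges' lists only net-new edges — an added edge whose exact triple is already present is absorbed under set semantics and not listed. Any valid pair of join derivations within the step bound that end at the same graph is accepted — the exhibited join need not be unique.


branch 1 start:
nodes: 0:z, 1:z, 2:z
edges: (1,0,h)
branch 2 start:
nodes: 0:z, 1:z, 2:z
edges: (0,2,h)
branch 1 step 1: rule r1; match: 0->1, 1->0; deleted nodes (none); deleted edges (1,0,h); added nodes (none); added edges (0,1,h); result: nodes: 0:z, 1:z, 2:z edges: (0,1,h)
branch 2 step 1: rule r2; match: 0->0, 1->2, 2->1; deleted nodes (none); deleted edges (0,2,h); added nodes (none); added edges (0,1,h); result: nodes: 0:z, 1:z, 2:z edges: (0,1,h)
common:
nodes: 0:z, 1:z, 2:z
edges: (0,1,h)


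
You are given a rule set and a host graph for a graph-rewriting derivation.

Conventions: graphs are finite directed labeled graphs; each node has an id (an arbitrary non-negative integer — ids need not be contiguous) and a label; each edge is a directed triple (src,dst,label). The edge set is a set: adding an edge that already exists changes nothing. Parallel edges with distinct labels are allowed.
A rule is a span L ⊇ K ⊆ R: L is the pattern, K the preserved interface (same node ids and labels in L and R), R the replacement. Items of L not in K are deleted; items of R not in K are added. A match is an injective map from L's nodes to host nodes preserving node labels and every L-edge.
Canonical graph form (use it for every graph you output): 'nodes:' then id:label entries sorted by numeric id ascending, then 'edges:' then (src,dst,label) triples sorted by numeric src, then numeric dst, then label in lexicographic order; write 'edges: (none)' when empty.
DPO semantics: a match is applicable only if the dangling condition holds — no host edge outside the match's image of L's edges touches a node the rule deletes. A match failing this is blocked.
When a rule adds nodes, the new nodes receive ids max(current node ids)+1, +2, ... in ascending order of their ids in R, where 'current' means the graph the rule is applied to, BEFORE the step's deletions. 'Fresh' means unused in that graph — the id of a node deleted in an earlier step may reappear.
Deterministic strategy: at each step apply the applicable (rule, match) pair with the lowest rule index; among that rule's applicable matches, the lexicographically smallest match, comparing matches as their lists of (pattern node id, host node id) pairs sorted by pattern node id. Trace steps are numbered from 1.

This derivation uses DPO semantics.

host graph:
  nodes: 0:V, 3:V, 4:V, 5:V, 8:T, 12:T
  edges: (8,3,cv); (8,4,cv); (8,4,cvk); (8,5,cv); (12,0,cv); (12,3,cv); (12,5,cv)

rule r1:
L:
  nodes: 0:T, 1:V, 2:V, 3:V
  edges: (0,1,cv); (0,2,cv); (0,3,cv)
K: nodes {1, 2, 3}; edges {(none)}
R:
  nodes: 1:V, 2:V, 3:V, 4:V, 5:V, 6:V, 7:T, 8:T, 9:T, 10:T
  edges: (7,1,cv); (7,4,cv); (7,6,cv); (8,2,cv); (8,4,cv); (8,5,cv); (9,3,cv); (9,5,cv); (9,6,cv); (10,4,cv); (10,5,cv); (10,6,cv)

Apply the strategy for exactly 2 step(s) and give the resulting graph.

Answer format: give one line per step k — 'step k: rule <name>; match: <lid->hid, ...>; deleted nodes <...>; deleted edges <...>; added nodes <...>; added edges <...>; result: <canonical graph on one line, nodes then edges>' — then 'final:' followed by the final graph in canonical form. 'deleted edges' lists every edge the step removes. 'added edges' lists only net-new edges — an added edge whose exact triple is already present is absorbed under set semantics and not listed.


step 1: rule r1; match: 0->12, 1->0, 2->3, 3->5; deleted nodes 12; deleted edges (12,0,cv); (12,3,cv); (12,5,cv); added nodes 13, 14, 15, 16, 17, 18, 19; added edges (16,0,cv); (16,13,cv); (16,15,cv); (17,3,cv); (17,13,cv); (17,14,cv); (18,5,cv); (18,14,cv); (18,15,cv); (19,13,cv); (19,14,cv); (19,15,cv); result: nodes: 0:V, 3:V, 4:V, 5:V, 8:T, 13:V, 14:V, 15:V, 16:T, 17:T, 18:T, 19:T edges: (8,3,cv); (8,4,cv); (8,4,cvk); (8,5,cv); (16,0,cv); (16,13,cv); (16,15,cv); (17,3,cv); (17,13,cv); (17,14,cv); (18,5,cv); (18,14,cv); (18,15,cv); (19,13,cv); (19,14,cv); (19,15,cv)
step 2: rule r1; match: 0->16, 1->0, 2->13, 3->15; deleted nodes 16; deleted edges (16,0,cv); (16,13,cv); (16,15,cv); added nodes 20, 21, 22, 23, 24, 25, 26; added edges (23,0,cv); (23,20,cv); (23,22,cv); (24,13,cv); (24,20,cv); (24,21,cv); (25,15,cv); (25,21,cv); (25,22,cv); (26,20,cv); (26,21,cv); (26,22,cv); result: nodes: 0:V, 3:V, 4:V, 5:V, 8:T, 13:V, 14:V, 15:V, 17:T, 18:T, 19:T, 20:V, 21:V, 22:V, 23:T, 24:T, 25:T, 26:T edges: (8,3,cv); (8,4,cv); (8,4,cvk); (8,5,cv); (17,3,cv); (17,13,cv); (17,14,cv); (18,5,cv); (18,14,cv); (18,15,cv); (19,13,cv); (19,14,cv); (19,15,cv); (23,0,cv); (23,20,cv); (23,22,cv); (24,13,cv); (24,20,cv); (24,21,cv); (25,15,cv); (25,21,cv); (25,22,cv); (26,20,cv); (26,21,cv); (26,22,cv)
final:
nodes: 0:V, 3:V, 4:V, 5:V, 8:T, 13:V, 14:V, 15:V, 17:T, 18:T, 19:T, 20:V, 21:V, 22:V, 23:T, 24:T, 25:T, 26:T
edges: (8,3,cv); (8,4,cv); (8,4,cvk); (8,5,cv); (17,3,cv); (17,13,cv); (17,14,cv); (18,5,cv); (18,14,cv); (18,15,cv); (19,13,cv); (19,14,cv); (19,15,cv); (23,0,cv); (23,20,cv); (23,22,cv); (24,13,cv); (24,20,cv); (24,21,cv); (25,15,cv); (25,21,cv); (25,22,cv); (26,20,cv); (26,21,cv); (26,22,cv)


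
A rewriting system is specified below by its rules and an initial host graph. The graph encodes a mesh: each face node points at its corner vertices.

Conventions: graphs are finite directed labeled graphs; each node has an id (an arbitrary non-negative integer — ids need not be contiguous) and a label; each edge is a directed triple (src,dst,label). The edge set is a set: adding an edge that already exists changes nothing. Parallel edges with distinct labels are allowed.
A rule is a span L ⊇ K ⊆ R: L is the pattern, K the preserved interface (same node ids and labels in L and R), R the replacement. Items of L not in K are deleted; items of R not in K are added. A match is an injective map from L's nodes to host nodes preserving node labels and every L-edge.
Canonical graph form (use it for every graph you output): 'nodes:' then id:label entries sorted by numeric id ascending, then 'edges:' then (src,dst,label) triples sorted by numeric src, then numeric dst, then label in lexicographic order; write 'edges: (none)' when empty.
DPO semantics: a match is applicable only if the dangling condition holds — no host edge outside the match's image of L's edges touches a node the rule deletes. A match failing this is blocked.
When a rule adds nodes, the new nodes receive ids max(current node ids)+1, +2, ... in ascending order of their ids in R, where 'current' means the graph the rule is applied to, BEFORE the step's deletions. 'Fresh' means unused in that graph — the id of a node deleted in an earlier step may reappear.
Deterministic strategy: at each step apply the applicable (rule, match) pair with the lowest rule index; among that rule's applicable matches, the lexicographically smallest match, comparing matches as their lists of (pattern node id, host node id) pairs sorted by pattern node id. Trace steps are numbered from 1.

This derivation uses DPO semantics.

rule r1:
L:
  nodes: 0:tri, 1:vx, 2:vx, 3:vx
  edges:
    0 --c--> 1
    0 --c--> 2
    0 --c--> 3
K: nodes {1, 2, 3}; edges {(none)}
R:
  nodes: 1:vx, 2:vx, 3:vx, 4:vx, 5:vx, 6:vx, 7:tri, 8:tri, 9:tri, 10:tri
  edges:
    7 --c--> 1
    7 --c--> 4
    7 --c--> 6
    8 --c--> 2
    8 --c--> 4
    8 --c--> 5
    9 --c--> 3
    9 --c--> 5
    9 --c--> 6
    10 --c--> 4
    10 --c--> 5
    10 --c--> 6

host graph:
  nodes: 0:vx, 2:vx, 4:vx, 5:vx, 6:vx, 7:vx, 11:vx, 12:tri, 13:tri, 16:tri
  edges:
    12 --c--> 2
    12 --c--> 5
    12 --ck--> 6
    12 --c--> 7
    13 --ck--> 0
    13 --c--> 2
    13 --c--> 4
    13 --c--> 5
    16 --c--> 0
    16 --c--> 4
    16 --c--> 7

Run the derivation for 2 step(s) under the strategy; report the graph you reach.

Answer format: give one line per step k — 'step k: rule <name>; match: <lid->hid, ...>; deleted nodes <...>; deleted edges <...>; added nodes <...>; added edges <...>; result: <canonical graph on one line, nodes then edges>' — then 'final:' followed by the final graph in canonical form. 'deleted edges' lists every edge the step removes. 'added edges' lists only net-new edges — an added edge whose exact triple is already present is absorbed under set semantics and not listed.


step 1: rule r1; match: 0->16, 1->0, 2->4, 3->7; deleted nodes 16; deleted edges (16,0,c); (16,4,c); (16,7,c); added nodes 17, 18, 19, 20, 21, 22, 23; added edges (20,0,c); (20,17,c); (20,19,c); (21,4,c); (21,17,c); (21,18,c); (22,7,c); (22,18,c); (22,19,c); (23,17,c); (23,18,c); (23,19,c); result: nodes: 0:vx, 2:vx, 4:vx, 5:vx, 6:vx, 7:vx, 11:vx, 12:tri, 13:tri, 17:vx, 18:vx, 19:vx, 20:tri, 21:tri, 22:tri, 23:tri edges: (12,2,c); (12,5,c); (12,6,ck); (12,7,c); (13,0,ck); (13,2,c); (13,4,c); (13,5,c); (20,0,c); (20,17,c); (20,19,c); (21,4,c); (21,17,c); (21,18,c); (22,7,c); (22,18,c); (22,19,c); (23,17,c); (23,18,c); (23,19,c)
step 2: rule r1; match: 0->20, 1->0, 2->17, 3->19; deleted nodes 20; deleted edges (20,0,c); (20,17,c); (20,19,c); added nodes 24, 25, 26, 27, 28, 29, 30; added edges (27,0,c); (27,24,c); (27,26,c); (28,17,c); (28,24,c); (28,25,c); (29,19,c); (29,25,c); (29,26,c); (30,24,c); (30,25,c); (30,26,c); result: nodes: 0:vx, 2:vx, 4:vx, 5:vx, 6:vx, 7:vx, 11:vx, 12:tri, 13:tri, 17:vx, 18:vx, 19:vx, 21:tri, 22:tri, 23:tri, 24:vx, 25:vx, 26:vx, 27:tri, 28:tri, 29:tri, 30:tri edges: (12,2,c); (12,5,c); (12,6,ck); (12,7,c); (13,0,ck); (13,2,c); (13,4,c); (13,5,c); (21,4,c); (21,17,c); (21,18,c); (22,7,c); (22,18,c); (22,19,c); (23,17,c); (23,18,c); (23,19,c); (27,0,c); (27,24,c); (27,26,c); (28,17,c); (28,24,c); (28,25,c); (29,19,c); (29,25,c); (29,26,c); (30,24,c); (30,25,c); (30,26,c)
final:
nodes: 0:vx, 2:vx, 4:vx, 5:vx, 6:vx, 7:vx, 11:vx, 12:tri, 13:tri, 17:vx, 18:vx, 19:vx, 21:tri, 22:tri, 23:tri, 24:vx, 25:vx, 26:vx, 27:tri, 28:tri, 29:tri, 30:tri
edges: (12,2,c); (12,5,c); (12,6,ck); (12,7,c); (13,0,ck); (13,2,c); (13,4,c); (13,5,c); (21,4,c); (21,17,c); (21,18,c); (22,7,c); (22,18,c); (22,19,c); (23,17,c); (23,18,c); (23,19,c); (27,0,c); (27,24,c); (27,26,c); (28,17,c); (28,24,c); (28,25,c); (29,19,c); (29,25,c); (29,26,c); (30,24,c); (30,25,c); (30,26,c)


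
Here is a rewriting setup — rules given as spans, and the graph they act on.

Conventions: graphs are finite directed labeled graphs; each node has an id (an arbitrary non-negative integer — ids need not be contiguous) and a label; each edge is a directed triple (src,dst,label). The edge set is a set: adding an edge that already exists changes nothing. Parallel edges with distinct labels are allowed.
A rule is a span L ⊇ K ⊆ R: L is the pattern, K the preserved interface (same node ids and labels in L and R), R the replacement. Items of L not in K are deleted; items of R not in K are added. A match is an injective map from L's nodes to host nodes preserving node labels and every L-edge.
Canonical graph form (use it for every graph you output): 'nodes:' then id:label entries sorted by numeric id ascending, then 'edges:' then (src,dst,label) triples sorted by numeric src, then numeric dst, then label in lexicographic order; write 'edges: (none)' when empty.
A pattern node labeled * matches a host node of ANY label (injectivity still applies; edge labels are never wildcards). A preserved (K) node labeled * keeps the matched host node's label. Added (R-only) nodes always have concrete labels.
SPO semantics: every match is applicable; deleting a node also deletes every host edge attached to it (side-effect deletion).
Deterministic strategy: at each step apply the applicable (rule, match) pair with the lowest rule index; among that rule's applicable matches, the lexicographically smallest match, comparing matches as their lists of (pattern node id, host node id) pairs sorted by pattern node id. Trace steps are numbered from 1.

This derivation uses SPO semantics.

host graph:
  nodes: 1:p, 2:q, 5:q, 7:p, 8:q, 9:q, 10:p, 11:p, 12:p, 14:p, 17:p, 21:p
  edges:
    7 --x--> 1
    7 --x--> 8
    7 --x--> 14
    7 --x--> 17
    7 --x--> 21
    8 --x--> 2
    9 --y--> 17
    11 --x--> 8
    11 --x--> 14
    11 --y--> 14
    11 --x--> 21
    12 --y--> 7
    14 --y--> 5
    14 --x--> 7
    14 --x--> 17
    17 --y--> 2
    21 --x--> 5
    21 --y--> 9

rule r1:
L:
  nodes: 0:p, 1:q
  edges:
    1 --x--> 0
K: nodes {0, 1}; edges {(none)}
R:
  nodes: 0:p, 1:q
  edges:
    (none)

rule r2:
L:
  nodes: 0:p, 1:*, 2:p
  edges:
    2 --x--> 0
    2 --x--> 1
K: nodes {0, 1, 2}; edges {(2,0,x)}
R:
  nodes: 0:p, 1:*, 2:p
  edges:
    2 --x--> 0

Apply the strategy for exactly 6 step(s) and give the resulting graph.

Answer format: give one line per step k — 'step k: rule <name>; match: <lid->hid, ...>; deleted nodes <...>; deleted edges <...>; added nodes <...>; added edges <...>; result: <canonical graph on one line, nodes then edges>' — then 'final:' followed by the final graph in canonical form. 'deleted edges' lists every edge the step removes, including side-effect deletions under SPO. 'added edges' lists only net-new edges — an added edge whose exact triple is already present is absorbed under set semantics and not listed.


step 1: rule r2; match: 0->1, 1->8, 2->7; deleted nodes (none); deleted edges (7,8,x); added nodes (none); added edges (none); result: nodes: 1:p, 2:q, 5:q, 7:p, 8:q, 9:q, 10:p, 11:p, 12:p, 14:p, 17:p, 21:p edges: (7,1,x); (7,14,x); (7,17,x); (7,21,x); (8,2,x); (9,17,y); (11,8,x); (11,14,x); (11,14,y); (11,21,x); (12,7,y); (14,5,y); (14,7,x); (14,17,x); (17,2,y); (21,5,x); (21,9,y)
step 2: rule r2; match: 0->1, 1->14, 2->7; deleted nodes (none); deleted edges (7,14,x); added nodes (none); added edges (none); result: nodes: 1:p, 2:q, 5:q, 7:p, 8:q, 9:q, 10:p, 11:p, 12:p, 14:p, 17:p, 21:p edges: (7,1,x); (7,17,x); (7,21,x); (8,2,x); (9,17,y); (11,8,x); (11,14,x); (11,14,y); (11,21,x); (12,7,y); (14,5,y); (14,7,x); (14,17,x); (17,2,y); (21,5,x); (21,9,y)
step 3: rule r2; match: 0->1, 1->17, 2->7; deleted nodes (none); deleted edges (7,17,x); added nodes (none); added edges (none); result: nodes: 1:p, 2:q, 5:q, 7:p, 8:q, 9:q, 10:p, 11:p, 12:p, 14:p, 17:p, 21:p edges: (7,1,x); (7,21,x); (8,2,x); (9,17,y); (11,8,x); (11,14,x); (11,14,y); (11,21,x); (12,7,y); (14,5,y); (14,7,x); (14,17,x); (17,2,y); (21,5,x); (21,9,y)
step 4: rule r2; match: 0->1, 1->21, 2->7; deleted nodes (none); deleted edges (7,21,x); added nodes (none); added edges (none); result: nodes: 1:p, 2:q, 5:q, 7:p, 8:q, 9:q, 10:p, 11:p, 12:p, 14:p, 17:p, 21:p edges: (7,1,x); (8,2,x); (9,17,y); (11,8,x); (11,14,x); (11,14,y); (11,21,x); (12,7,y); (14,5,y); (14,7,x); (14,17,x); (17,2,y); (21,5,x); (21,9,y)
step 5: rule r2; match: 0->7, 1->17, 2->14; deleted nodes (none); deleted edges (14,17,x); added nodes (none); added edges (none); result: nodes: 1:p, 2:q, 5:q, 7:p, 8:q, 9:q, 10:p, 11:p, 12:p, 14:p, 17:p, 21:p edges: (7,1,x); (8,2,x); (9,17,y); (11,8,x); (11,14,x); (11,14,y); (11,21,x); (12,7,y); (14,5,y); (14,7,x); (17,2,y); (21,5,x); (21,9,y)
step 6: rule r2; match: 0->14, 1->8, 2->11; deleted nodes (none); deleted edges (11,8,x); added nodes (none); added edges (none); result: nodes: 1:p, 2:q, 5:q, 7:p, 8:q, 9:q, 10:p, 11:p, 12:p, 14:p, 17:p, 21:p edges: (7,1,x); (8,2,x); (9,17,y); (11,14,x); (11,14,y); (11,21,x); (12,7,y); (14,5,y); (14,7,x); (17,2,y); (21,5,x); (21,9,y)
final:
nodes: 1:p, 2:q, 5:q, 7:p, 8:q, 9:q, 10:p, 11:p, 12:p, 14:p, 17:p, 21:p
edges: (7,1,x); (8,2,x); (9,17,y); (11,14,x); (11,14,y); (11,21,x); (12,7,y); (14,5,y); (14,7,x); (17,2,y); (21,5,x); (21,9,y)
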